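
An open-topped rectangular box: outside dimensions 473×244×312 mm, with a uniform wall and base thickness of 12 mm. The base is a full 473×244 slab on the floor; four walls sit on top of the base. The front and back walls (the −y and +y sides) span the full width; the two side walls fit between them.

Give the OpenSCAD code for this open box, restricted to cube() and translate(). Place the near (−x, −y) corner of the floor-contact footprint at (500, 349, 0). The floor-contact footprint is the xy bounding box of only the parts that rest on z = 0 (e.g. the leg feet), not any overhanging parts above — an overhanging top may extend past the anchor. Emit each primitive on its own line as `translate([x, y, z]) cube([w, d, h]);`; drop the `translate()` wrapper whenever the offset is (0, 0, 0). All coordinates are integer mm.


translate([500, 349, 0]) cube([473, 244, 12]);
translate([500, 349, 12]) cube([473, 12, 300]);
translate([500, 581, 12]) cube([473, 12, 300]);
translate([500, 361, 12]) cube([12, 220, 300]);
translate([961, 361, 12]) cube([12, 220, 300]);


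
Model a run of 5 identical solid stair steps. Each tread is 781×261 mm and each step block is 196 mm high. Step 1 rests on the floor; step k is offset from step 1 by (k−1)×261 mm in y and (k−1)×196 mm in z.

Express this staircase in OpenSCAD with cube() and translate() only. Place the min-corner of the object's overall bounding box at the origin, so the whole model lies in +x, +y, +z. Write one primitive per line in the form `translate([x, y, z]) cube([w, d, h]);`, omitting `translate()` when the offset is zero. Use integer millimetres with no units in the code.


cube([781, 261, 196]);
translate([0, 261, 196]) cube([781, 261, 196]);
translate([0, 522, 392]) cube([781, 261, 196]);
translate([0, 783, 588]) cube([781, 261, 196]);
translate([0, 1044, 784]) cube([781, 261, 196]);


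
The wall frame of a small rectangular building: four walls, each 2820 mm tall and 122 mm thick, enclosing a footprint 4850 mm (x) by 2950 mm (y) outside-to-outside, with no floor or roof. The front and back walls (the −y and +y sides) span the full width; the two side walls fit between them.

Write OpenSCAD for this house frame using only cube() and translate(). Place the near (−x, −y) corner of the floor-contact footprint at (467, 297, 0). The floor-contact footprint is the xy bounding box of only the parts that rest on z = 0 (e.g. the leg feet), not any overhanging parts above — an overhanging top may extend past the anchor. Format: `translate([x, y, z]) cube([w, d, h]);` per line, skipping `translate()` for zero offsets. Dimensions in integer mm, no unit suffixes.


translate([467, 297, 0]) cube([4850, 122, 2820]);
translate([467, 3125, 0]) cube([4850, 122, 2820]);
translate([467, 419, 0]) cube([122, 2706, 2820]);
translate([5195, 419, 0]) cube([122, 2706, 2820]);


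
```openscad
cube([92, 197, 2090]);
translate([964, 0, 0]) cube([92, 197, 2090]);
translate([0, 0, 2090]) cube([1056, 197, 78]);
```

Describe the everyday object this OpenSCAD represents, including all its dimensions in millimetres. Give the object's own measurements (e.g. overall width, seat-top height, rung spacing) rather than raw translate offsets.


A door frame. The clear opening is 872 mm wide and 2090 mm high. Two 92 mm wide jambs, 197 mm deep, stand either side of the opening from the floor to the top of the opening. A 78 mm thick head sits across the top of both jambs, spanning the full outside width of the frame.


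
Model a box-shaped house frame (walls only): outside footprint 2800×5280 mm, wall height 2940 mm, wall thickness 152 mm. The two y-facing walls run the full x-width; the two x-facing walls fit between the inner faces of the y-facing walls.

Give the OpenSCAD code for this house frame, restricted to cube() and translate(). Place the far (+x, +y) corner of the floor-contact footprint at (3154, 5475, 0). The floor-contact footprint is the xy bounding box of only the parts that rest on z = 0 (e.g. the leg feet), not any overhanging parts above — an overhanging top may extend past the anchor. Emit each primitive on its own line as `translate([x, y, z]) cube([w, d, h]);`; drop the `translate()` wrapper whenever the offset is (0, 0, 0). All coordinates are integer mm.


translate([354, 195, 0]) cube([2800, 152, 2940]);
translate([354, 5323, 0]) cube([2800, 152, 2940]);
translate([354, 347, 0]) cube([152, 4976, 2940]);
translate([3002, 347, 0]) cube([152, 4976, 2940]);


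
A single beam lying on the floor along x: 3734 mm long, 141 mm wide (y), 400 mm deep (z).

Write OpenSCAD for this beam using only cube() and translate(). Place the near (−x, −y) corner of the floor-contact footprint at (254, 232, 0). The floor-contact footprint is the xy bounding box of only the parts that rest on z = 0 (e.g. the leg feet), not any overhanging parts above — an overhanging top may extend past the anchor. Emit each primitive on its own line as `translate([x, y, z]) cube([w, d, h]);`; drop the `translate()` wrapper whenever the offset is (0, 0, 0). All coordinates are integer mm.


translate([254, 232, 0]) cube([3734, 141, 400]);


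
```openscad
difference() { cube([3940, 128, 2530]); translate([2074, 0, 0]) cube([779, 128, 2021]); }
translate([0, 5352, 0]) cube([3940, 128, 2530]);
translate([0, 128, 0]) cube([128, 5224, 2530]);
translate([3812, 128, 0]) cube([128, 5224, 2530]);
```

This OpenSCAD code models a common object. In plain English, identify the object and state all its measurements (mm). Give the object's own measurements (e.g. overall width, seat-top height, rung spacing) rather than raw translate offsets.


A single room: four walls, each 2530 mm tall and 128 mm thick, enclosing an outside footprint 3940×5480 mm (x × y), no floor or roof. The front and back walls (−y and +y sides) run the full x-width; the side walls fit between their inner faces. A door opening 779 mm wide and 2021 mm tall is cut through the front wall from the floor up, its −x edge 2074 mm from the wall's −x end.


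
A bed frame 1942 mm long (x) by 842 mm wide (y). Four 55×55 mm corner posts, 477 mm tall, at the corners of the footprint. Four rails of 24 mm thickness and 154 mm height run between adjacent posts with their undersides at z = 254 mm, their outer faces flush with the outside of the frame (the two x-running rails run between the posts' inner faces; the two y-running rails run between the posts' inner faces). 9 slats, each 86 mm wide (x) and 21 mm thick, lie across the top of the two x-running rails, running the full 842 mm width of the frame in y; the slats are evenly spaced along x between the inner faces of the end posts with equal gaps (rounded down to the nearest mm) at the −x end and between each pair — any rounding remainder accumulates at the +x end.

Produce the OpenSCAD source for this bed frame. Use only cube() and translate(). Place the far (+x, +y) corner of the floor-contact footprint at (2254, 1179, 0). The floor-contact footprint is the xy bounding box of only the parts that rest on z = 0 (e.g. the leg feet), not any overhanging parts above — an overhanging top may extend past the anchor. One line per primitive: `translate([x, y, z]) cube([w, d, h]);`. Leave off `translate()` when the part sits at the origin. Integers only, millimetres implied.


// slat z = rail_z + rail_h = 254 + 154 = 408
// slat gap = ⌊(1832 − 9·86) / 10⌋ = 105
translate([312, 337, 0]) cube([55, 55, 477]);
translate([312, 1124, 0]) cube([55, 55, 477]);
translate([2199, 337, 0]) cube([55, 55, 477]);
translate([2199, 1124, 0]) cube([55, 55, 477]);
translate([367, 337, 254]) cube([1832, 24, 154]);
translate([367, 1155, 254]) cube([1832, 24, 154]);
translate([312, 392, 254]) cube([24, 732, 154]);
translate([2230, 392, 254]) cube([24, 732, 154]);
translate([472, 337, 408]) cube([86, 842, 21]);
translate([663, 337, 408]) cube([86, 842, 21]);
translate([854, 337, 408]) cube([86, 842, 21]);
translate([1045, 337, 408]) cube([86, 842, 21]);
translate([1236, 337, 408]) cube([86, 842, 21]);
translate([1427, 337, 408]) cube([86, 842, 21]);
translate([1618, 337, 408]) cube([86, 842, 21]);
translate([1809, 337, 408]) cube([86, 842, 21]);
translate([2000, 337, 408]) cube([86, 842, 21]);


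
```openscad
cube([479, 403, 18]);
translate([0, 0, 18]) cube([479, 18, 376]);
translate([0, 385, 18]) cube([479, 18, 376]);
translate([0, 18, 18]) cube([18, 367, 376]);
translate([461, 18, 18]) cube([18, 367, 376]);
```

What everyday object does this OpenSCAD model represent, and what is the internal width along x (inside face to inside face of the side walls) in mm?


An open box. The internal width is 443 mm.

A 479×403 base slab with four walls standing on it — an open box. The base is 479 mm wide and the walls are 18 mm thick, so the internal width is 479 − 2 × 18 = 443 mm.


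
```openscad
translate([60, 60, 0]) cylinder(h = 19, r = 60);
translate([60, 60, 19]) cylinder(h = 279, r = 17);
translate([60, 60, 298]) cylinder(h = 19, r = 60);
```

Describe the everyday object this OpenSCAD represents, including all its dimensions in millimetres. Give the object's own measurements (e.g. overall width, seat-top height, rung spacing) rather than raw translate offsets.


A spool: two coaxial disc flanges of radius 60 mm and thickness 19 mm, joined by a core cylinder of radius 17 mm and height 279 mm. The lower flange rests on z = 0 and the three cylinders share a vertical axis.


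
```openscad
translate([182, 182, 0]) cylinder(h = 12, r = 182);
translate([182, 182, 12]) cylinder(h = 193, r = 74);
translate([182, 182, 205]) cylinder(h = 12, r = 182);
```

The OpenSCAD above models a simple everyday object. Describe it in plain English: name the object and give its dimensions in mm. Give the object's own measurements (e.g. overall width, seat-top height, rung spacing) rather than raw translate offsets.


A spool: two coaxial disc flanges of radius 182 mm and thickness 12 mm, joined by a core cylinder of radius 74 mm and height 193 mm. The lower flange rests on z = 0 and the three cylinders share a vertical axis.


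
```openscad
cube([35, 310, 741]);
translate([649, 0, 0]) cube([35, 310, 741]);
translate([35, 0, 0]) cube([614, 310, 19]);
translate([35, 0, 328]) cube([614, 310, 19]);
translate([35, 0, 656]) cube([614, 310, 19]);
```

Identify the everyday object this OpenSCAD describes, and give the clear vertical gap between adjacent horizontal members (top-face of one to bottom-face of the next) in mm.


A bookshelf. The clear shelf gap is 309 mm.

Two tall side panels with 3 horizontal boards between them — a bookshelf. The first two shelf undersides are at z = 0 and z = 328; with shelf thickness 19, the clear gap is 328 − 0 − 19 = 309 mm.


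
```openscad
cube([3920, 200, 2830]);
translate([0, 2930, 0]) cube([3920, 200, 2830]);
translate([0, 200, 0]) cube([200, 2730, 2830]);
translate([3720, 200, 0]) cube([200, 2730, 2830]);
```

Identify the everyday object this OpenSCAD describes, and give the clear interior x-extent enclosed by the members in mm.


A house (or room) frame. The interior width is 3520 mm.

Four 2830 mm walls enclosing a rectangle with no floor or roof — a room or house frame. Outside width is 3920 mm and wall thickness is 200 mm, so the interior width is 3920 − 2 × 200 = 3520 mm.


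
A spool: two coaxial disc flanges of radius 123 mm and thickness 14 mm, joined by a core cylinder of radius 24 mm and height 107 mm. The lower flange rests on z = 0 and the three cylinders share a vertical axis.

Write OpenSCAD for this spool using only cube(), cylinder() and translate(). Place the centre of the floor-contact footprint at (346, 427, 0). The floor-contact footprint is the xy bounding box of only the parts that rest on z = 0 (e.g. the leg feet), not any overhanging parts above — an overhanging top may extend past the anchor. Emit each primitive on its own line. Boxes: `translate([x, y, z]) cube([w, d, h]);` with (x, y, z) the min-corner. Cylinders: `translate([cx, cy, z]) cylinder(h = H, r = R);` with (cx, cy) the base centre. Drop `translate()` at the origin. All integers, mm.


translate([346, 427, 0]) cylinder(h = 14, r = 123);
translate([346, 427, 14]) cylinder(h = 107, r = 24);
translate([346, 427, 121]) cylinder(h = 14, r = 123);


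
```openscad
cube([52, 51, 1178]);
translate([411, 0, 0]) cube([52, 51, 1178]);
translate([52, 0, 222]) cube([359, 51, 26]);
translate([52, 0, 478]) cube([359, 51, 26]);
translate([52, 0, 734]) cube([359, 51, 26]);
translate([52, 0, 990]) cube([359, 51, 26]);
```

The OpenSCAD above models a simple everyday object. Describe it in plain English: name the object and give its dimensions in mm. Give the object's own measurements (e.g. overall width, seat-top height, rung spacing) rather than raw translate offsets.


A straight ladder. Two 52×51 mm vertical rails, 1178 mm tall, stand 463 mm apart (outside-to-outside) with their front faces coplanar on the −y side. 4 rungs, each 51 mm deep and 26 mm tall, span between the inner faces of the rails, front faces flush with the rails. The lowest rung's underside is at z = 222 mm and rungs are spaced 256 mm apart (underside to underside).


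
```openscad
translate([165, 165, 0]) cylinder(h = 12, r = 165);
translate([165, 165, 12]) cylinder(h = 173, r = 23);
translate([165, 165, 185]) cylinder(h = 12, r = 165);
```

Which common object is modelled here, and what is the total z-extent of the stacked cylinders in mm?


A spool. The overall height is 197 mm.

Three coaxial cylinders, large–small–large — a spool. Two 12 mm flanges and a 173 mm core give 12 + 173 + 12 = 197 mm.


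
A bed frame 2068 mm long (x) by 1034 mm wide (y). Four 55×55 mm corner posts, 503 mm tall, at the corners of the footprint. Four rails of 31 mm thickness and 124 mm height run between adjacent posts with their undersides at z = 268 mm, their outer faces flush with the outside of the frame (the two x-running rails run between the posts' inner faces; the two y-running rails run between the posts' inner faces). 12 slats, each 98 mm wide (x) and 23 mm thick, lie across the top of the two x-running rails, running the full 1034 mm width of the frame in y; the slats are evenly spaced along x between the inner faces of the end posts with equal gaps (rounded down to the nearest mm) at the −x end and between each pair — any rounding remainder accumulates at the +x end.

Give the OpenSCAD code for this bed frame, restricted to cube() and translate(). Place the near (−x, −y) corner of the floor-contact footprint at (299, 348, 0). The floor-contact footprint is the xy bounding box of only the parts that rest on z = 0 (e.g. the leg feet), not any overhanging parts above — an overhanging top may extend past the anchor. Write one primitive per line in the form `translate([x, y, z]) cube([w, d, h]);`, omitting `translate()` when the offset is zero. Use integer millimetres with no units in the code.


translate([299, 348, 0]) cube([55, 55, 503]);
translate([299, 1327, 0]) cube([55, 55, 503]);
translate([2312, 348, 0]) cube([55, 55, 503]);
translate([2312, 1327, 0]) cube([55, 55, 503]);
translate([354, 348, 268]) cube([1958, 31, 124]);
translate([354, 1351, 268]) cube([1958, 31, 124]);
translate([299, 403, 268]) cube([31, 924, 124]);
translate([2336, 403, 268]) cube([31, 924, 124]);
translate([414, 348, 392]) cube([98, 1034, 23]);
translate([572, 348, 392]) cube([98, 1034, 23]);
translate([730, 348, 392]) cube([98, 1034, 23]);
translate([888, 348, 392]) cube([98, 1034, 23]);
translate([1046, 348, 392]) cube([98, 1034, 23]);
translate([1204, 348, 392]) cube([98, 1034, 23]);
translate([1362, 348, 392]) cube([98, 1034, 23]);
translate([1520, 348, 392]) cube([98, 1034, 23]);
translate([1678, 348, 392]) cube([98, 1034, 23]);
translate([1836, 348, 392]) cube([98, 1034, 23]);
translate([1994, 348, 392]) cube([98, 1034, 23]);
translate([2152, 348, 392]) cube([98, 1034, 23]);


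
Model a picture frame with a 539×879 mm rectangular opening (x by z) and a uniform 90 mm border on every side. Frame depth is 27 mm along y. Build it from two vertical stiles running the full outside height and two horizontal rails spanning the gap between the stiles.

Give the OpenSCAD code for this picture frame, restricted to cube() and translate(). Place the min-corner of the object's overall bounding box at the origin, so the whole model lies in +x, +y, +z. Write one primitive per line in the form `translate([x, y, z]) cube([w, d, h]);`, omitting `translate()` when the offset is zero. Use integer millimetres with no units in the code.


cube([90, 27, 1059]);
translate([629, 0, 0]) cube([90, 27, 1059]);
translate([90, 0, 0]) cube([539, 27, 90]);
translate([90, 0, 969]) cube([539, 27, 90]);


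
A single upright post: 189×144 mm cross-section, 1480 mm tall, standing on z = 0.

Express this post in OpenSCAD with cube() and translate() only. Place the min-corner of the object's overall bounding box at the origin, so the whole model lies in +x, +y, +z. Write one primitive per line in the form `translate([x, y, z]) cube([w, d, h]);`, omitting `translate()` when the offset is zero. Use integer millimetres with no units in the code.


cube([189, 144, 1480]);


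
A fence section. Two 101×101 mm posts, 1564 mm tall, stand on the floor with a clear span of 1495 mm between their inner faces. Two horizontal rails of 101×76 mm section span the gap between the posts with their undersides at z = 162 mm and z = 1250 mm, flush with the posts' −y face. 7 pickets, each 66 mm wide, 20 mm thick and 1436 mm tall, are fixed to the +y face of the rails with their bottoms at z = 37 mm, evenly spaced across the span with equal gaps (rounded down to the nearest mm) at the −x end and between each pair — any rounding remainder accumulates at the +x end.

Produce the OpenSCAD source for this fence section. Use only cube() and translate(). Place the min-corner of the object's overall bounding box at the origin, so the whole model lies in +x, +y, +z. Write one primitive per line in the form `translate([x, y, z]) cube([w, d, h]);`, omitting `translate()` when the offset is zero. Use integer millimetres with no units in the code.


cube([101, 101, 1564]);
translate([1596, 0, 0]) cube([101, 101, 1564]);
translate([101, 0, 162]) cube([1495, 101, 76]);
translate([101, 0, 1250]) cube([1495, 101, 76]);
translate([230, 101, 37]) cube([66, 20, 1436]);
translate([425, 101, 37]) cube([66, 20, 1436]);
translate([620, 101, 37]) cube([66, 20, 1436]);
translate([815, 101, 37]) cube([66, 20, 1436]);
translate([1010, 101, 37]) cube([66, 20, 1436]);
translate([1205, 101, 37]) cube([66, 20, 1436]);
translate([1400, 101, 37]) cube([66, 20, 1436]);


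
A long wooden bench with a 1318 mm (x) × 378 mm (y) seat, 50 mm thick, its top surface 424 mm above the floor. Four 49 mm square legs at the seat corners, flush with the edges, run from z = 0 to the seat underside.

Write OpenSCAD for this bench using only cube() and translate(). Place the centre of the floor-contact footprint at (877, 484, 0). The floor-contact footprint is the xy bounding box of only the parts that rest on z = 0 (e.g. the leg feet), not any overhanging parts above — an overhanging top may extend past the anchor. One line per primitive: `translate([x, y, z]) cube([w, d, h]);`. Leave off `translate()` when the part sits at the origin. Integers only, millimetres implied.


translate([218, 295, 374]) cube([1318, 378, 50]);
translate([218, 295, 0]) cube([49, 49, 374]);
translate([218, 624, 0]) cube([49, 49, 374]);
translate([1487, 295, 0]) cube([49, 49, 374]);
translate([1487, 624, 0]) cube([49, 49, 374]);


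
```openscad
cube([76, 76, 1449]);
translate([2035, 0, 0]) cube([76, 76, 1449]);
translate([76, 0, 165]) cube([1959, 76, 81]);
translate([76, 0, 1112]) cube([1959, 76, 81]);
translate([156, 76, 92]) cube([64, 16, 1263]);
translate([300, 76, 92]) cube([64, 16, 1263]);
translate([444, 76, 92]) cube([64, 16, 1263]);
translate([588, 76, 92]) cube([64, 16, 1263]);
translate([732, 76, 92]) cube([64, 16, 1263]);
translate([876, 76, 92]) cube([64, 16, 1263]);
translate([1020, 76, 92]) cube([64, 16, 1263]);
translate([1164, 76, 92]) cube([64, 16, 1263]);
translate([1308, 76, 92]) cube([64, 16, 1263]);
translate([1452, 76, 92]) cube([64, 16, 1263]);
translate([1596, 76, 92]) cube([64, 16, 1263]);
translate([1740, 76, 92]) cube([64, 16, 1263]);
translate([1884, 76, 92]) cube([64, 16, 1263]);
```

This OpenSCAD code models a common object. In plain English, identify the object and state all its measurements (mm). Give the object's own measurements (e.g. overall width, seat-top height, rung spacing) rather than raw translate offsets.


A fence section. Two 76×76 mm posts, 1449 mm tall, stand on the floor with a clear span of 1959 mm between their inner faces. Two horizontal rails of 76×81 mm section span the gap between the posts with their undersides at z = 165 mm and z = 1112 mm, flush with the posts' −y face. 13 pickets, each 64 mm wide, 16 mm thick and 1263 mm tall, are fixed to the +y face of the rails with their bottoms at z = 92 mm, spaced across the span with a 80 mm gap after the −x post and between neighbouring pickets, with 87 mm left before the +x post.


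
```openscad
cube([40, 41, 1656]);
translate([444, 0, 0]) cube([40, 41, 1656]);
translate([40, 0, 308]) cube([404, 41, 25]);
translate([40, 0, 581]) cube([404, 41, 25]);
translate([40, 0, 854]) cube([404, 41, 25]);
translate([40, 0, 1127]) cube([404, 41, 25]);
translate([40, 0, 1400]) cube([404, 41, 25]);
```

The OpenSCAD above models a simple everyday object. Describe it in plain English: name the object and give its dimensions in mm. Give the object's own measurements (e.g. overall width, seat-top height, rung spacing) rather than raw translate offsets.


A straight ladder. Two 40×41 mm vertical rails, 1656 mm tall, stand 484 mm apart (outside-to-outside) with their front faces coplanar on the −y side. 5 rungs, each 41 mm deep and 25 mm tall, span between the inner faces of the rails, front faces flush with the rails. The lowest rung's underside is at z = 308 mm and rungs are spaced 273 mm apart (underside to underside).


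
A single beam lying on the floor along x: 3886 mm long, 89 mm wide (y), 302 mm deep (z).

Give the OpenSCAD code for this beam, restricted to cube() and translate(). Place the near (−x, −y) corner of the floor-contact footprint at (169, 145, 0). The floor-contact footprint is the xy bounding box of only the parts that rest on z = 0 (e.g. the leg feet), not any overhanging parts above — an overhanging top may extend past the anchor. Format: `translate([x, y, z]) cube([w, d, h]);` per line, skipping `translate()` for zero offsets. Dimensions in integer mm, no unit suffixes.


translate([169, 145, 0]) cube([3886, 89, 302]);


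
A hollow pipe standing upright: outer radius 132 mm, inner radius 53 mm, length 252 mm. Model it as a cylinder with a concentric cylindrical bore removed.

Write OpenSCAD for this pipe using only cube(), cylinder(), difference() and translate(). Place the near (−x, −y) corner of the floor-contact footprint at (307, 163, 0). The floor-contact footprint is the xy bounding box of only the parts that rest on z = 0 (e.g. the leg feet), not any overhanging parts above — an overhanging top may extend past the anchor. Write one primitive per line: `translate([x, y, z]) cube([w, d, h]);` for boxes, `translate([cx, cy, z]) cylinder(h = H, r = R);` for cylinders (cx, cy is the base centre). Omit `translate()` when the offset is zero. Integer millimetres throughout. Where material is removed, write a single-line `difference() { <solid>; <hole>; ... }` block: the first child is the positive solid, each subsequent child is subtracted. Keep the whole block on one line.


difference() { translate([439, 295, 0]) cylinder(h = 252, r = 132); translate([439, 295, 0]) cylinder(h = 252, r = 53); }


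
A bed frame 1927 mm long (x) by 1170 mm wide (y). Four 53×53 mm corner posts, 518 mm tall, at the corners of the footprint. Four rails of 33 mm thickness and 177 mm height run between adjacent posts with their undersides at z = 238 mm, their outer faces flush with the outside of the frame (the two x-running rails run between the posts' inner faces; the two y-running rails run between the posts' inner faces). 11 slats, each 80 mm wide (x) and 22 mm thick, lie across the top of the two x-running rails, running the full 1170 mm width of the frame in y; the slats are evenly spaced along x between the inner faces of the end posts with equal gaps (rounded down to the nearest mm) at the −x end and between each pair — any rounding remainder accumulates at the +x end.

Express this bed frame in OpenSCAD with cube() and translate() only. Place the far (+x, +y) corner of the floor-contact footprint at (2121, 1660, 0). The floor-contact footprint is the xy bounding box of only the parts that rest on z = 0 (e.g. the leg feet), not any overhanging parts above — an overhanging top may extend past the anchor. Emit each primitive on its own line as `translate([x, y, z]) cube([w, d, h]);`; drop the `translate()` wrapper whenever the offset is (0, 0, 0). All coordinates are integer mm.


translate([194, 490, 0]) cube([53, 53, 518]);
translate([194, 1607, 0]) cube([53, 53, 518]);
translate([2068, 490, 0]) cube([53, 53, 518]);
translate([2068, 1607, 0]) cube([53, 53, 518]);
translate([247, 490, 238]) cube([1821, 33, 177]);
translate([247, 1627, 238]) cube([1821, 33, 177]);
translate([194, 543, 238]) cube([33, 1064, 177]);
translate([2088, 543, 238]) cube([33, 1064, 177]);
translate([325, 490, 415]) cube([80, 1170, 22]);
translate([483, 490, 415]) cube([80, 1170, 22]);
translate([641, 490, 415]) cube([80, 1170, 22]);
translate([799, 490, 415]) cube([80, 1170, 22]);
translate([957, 490, 415]) cube([80, 1170, 22]);
translate([1115, 490, 415]) cube([80, 1170, 22]);
translate([1273, 490, 415]) cube([80, 1170, 22]);
translate([1431, 490, 415]) cube([80, 1170, 22]);
translate([1589, 490, 415]) cube([80, 1170, 22]);
translate([1747, 490, 415]) cube([80, 1170, 22]);
translate([1905, 490, 415]) cube([80, 1170, 22]);


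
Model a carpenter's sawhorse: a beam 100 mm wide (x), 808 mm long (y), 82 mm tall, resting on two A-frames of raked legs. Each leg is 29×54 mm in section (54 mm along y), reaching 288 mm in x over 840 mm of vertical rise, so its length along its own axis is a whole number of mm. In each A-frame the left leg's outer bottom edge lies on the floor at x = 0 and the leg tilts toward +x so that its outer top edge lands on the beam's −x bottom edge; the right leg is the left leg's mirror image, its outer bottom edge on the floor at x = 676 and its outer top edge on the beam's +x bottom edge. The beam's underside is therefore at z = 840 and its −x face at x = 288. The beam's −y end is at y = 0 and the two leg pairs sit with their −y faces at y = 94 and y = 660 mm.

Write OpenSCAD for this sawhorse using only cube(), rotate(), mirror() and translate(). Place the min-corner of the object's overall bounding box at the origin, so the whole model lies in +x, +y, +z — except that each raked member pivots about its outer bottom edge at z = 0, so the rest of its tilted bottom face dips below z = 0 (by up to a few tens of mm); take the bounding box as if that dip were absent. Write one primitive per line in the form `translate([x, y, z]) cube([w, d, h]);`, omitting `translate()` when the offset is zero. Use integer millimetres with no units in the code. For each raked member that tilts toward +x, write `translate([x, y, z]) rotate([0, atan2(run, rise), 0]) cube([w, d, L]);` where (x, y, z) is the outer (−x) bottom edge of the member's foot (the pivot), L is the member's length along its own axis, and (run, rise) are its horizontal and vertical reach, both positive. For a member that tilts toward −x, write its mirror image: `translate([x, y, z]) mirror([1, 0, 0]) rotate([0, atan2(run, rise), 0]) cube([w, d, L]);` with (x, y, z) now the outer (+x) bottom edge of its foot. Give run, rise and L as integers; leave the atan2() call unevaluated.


translate([288, 0, 840]) cube([100, 808, 82]);
translate([0, 94, 0]) rotate([0, atan2(288, 840), 0]) cube([29, 54, 888]);
translate([676, 94, 0]) mirror([1, 0, 0]) rotate([0, atan2(288, 840), 0]) cube([29, 54, 888]);
translate([0, 660, 0]) rotate([0, atan2(288, 840), 0]) cube([29, 54, 888]);
translate([676, 660, 0]) mirror([1, 0, 0]) rotate([0, atan2(288, 840), 0]) cube([29, 54, 888]);


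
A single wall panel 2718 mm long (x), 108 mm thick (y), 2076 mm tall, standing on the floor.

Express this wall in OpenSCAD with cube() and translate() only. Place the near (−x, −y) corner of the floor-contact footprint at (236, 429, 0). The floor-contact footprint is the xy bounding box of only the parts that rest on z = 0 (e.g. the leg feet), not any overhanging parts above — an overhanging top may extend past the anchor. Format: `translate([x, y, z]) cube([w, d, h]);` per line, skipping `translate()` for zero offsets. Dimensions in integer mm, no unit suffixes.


translate([236, 429, 0]) cube([2718, 108, 2076]);


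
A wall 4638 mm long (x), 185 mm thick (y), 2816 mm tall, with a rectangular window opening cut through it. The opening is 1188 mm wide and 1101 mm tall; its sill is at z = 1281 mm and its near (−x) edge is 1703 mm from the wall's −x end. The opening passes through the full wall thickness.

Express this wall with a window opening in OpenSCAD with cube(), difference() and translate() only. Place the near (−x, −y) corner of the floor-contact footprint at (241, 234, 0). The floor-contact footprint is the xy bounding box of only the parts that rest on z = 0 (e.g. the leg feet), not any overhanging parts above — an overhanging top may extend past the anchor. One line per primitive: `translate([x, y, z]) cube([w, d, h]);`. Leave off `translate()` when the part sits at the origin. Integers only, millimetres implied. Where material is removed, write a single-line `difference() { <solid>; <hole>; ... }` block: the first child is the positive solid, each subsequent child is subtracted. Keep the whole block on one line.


difference() { translate([241, 234, 0]) cube([4638, 185, 2816]); translate([1944, 234, 1281]) cube([1188, 185, 1101]); }


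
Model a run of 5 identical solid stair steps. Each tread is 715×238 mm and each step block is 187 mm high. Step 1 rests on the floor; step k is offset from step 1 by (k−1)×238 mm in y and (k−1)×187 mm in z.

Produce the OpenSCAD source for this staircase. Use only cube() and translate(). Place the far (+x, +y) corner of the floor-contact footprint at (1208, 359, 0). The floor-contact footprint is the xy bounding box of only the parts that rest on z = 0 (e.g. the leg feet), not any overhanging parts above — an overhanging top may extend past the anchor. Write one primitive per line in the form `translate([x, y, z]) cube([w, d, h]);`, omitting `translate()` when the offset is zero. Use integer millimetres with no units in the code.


translate([493, 121, 0]) cube([715, 238, 187]);
translate([493, 359, 187]) cube([715, 238, 187]);
translate([493, 597, 374]) cube([715, 238, 187]);
translate([493, 835, 561]) cube([715, 238, 187]);
translate([493, 1073, 748]) cube([715, 238, 187]);


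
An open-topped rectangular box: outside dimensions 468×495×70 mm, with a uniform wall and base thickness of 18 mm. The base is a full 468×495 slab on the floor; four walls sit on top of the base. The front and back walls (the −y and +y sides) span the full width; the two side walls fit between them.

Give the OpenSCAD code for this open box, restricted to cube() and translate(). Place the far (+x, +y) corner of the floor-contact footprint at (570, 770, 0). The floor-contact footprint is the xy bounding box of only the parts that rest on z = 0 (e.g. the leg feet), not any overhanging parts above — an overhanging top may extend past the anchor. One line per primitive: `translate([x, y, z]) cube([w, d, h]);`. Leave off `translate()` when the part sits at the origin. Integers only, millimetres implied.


translate([102, 275, 0]) cube([468, 495, 18]);
translate([102, 275, 18]) cube([468, 18, 52]);
translate([102, 752, 18]) cube([468, 18, 52]);
translate([102, 293, 18]) cube([18, 459, 52]);
translate([552, 293, 18]) cube([18, 459, 52]);


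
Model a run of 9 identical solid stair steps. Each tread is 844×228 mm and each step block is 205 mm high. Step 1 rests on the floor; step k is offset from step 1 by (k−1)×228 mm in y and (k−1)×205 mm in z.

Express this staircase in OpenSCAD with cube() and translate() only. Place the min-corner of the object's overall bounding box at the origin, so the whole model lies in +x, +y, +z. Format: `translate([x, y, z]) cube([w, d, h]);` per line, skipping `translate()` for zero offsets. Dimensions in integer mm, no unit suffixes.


cube([844, 228, 205]);
translate([0, 228, 205]) cube([844, 228, 205]);
translate([0, 456, 410]) cube([844, 228, 205]);
translate([0, 684, 615]) cube([844, 228, 205]);
translate([0, 912, 820]) cube([844, 228, 205]);
translate([0, 1140, 1025]) cube([844, 228, 205]);
translate([0, 1368, 1230]) cube([844, 228, 205]);
translate([0, 1596, 1435]) cube([844, 228, 205]);
translate([0, 1824, 1640]) cube([844, 228, 205]);


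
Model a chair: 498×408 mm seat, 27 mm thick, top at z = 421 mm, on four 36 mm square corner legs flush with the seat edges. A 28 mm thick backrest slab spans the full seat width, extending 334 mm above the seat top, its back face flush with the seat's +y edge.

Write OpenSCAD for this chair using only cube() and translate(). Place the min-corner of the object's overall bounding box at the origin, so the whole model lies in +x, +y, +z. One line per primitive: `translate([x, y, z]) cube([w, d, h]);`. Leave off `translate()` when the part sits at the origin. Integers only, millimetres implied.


translate([0, 0, 394]) cube([498, 408, 27]);
cube([36, 36, 394]);
translate([462, 0, 0]) cube([36, 36, 394]);
translate([0, 372, 0]) cube([36, 36, 394]);
translate([462, 372, 0]) cube([36, 36, 394]);
translate([0, 380, 421]) cube([498, 28, 334]);


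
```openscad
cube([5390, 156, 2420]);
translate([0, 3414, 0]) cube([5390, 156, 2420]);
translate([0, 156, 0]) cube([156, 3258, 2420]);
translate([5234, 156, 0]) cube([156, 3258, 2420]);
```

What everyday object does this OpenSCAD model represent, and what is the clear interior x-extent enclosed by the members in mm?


A house (or room) frame. The interior width is 5078 mm.

Four 2420 mm walls enclosing a rectangle with no floor or roof — a room or house frame. Outside width is 5390 mm and wall thickness is 156 mm, so the interior width is 5390 − 2 × 156 = 5078 mm.


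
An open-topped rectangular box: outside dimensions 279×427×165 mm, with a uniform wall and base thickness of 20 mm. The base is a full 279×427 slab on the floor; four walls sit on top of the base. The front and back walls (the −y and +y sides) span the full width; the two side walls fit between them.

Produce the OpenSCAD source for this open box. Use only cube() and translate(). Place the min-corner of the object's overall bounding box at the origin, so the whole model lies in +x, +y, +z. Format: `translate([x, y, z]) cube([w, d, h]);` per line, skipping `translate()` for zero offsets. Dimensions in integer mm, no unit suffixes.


cube([279, 427, 20]);
translate([0, 0, 20]) cube([279, 20, 145]);
translate([0, 407, 20]) cube([279, 20, 145]);
translate([0, 20, 20]) cube([20, 387, 145]);
translate([259, 20, 20]) cube([20, 387, 145]);


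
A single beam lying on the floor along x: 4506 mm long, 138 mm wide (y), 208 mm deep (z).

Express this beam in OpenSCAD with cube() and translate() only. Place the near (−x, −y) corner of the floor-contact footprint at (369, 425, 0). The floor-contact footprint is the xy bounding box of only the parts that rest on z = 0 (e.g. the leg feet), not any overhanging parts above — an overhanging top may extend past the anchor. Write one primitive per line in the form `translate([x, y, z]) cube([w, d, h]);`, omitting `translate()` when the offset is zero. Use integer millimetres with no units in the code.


translate([369, 425, 0]) cube([4506, 138, 208]);


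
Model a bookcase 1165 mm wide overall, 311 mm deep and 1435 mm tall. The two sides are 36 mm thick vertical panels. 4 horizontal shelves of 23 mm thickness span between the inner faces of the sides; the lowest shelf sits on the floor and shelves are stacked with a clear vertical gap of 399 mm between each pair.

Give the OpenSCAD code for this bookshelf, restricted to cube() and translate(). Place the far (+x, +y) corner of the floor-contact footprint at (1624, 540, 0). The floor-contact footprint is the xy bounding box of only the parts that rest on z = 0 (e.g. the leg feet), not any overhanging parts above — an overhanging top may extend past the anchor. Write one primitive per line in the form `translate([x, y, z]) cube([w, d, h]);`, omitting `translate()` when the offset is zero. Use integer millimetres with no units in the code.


translate([459, 229, 0]) cube([36, 311, 1435]);
translate([1588, 229, 0]) cube([36, 311, 1435]);
translate([495, 229, 0]) cube([1093, 311, 23]);
translate([495, 229, 422]) cube([1093, 311, 23]);
translate([495, 229, 844]) cube([1093, 311, 23]);
translate([495, 229, 1266]) cube([1093, 311, 23]);


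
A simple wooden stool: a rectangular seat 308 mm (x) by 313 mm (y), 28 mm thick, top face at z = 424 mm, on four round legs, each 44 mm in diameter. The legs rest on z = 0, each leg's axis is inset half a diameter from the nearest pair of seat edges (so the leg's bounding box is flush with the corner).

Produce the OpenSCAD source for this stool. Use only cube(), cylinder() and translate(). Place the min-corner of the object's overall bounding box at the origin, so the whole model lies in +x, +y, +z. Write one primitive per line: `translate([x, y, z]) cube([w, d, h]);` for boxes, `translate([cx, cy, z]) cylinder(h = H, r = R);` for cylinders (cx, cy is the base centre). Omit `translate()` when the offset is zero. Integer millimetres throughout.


translate([0, 0, 396]) cube([308, 313, 28]);
translate([22, 22, 0]) cylinder(h = 396, r = 22);
translate([286, 22, 0]) cylinder(h = 396, r = 22);
translate([22, 291, 0]) cylinder(h = 396, r = 22);
translate([286, 291, 0]) cylinder(h = 396, r = 22);


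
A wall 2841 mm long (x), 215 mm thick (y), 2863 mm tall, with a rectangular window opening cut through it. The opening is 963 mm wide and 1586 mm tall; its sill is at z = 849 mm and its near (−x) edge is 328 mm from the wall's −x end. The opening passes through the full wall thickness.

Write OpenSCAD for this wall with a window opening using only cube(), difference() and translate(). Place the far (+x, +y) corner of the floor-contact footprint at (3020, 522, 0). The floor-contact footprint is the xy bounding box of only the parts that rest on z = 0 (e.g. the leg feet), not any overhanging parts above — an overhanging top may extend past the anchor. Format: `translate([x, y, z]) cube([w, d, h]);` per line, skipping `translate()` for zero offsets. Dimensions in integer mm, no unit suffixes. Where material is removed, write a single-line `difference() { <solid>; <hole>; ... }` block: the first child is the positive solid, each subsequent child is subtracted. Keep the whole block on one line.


difference() { translate([179, 307, 0]) cube([2841, 215, 2863]); translate([507, 307, 849]) cube([963, 215, 1586]); }


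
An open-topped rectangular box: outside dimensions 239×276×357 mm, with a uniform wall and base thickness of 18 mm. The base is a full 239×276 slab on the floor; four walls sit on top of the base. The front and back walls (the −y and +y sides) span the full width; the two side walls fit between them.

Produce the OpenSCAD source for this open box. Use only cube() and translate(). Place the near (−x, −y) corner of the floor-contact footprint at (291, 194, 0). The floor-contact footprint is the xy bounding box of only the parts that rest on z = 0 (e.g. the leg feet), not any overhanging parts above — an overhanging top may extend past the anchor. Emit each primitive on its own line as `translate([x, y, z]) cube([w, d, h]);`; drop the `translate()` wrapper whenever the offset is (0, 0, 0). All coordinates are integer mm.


translate([291, 194, 0]) cube([239, 276, 18]);
translate([291, 194, 18]) cube([239, 18, 339]);
translate([291, 452, 18]) cube([239, 18, 339]);
translate([291, 212, 18]) cube([18, 240, 339]);
translate([512, 212, 18]) cube([18, 240, 339]);
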